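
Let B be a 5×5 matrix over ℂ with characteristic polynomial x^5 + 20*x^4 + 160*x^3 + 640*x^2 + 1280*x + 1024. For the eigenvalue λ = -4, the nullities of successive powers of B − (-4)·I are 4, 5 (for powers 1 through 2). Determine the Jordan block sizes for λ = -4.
Block sizes for λ = -4: [2, 1, 1, 1]

From the dimensions of kernels of powers, the number of Jordan blocks of size at least j is d_j − d_{j−1} where d_j = dim ker(N^j) (with d_0 = 0). Computing the differences gives [4, 1].
The number of blocks of size exactly k is (#blocks of size ≥ k) − (#blocks of size ≥ k + 1), so the partition is: 3 block(s) of size 1, 1 block(s) of size 2.
In nonincreasing order the block sizes are [2, 1, 1, 1].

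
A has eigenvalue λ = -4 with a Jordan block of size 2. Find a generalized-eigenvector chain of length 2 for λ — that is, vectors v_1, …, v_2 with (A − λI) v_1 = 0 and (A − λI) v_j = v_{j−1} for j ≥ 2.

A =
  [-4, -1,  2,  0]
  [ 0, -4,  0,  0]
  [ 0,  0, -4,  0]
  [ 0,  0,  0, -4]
A Jordan chain for λ = -4 of length 2:
v_1 = (-1, 0, 0, 0)ᵀ
v_2 = (0, 1, 0, 0)ᵀ

Let N = A − (-4)·I. We want v_2 with N^2 v_2 = 0 but N^1 v_2 ≠ 0; then v_{j-1} := N · v_j for j = 2, …, 2.

Pick v_2 = (0, 1, 0, 0)ᵀ.
Then v_1 = N · v_2 = (-1, 0, 0, 0)ᵀ.

Sanity check: (A − (-4)·I) v_1 = (0, 0, 0, 0)ᵀ = 0. ✓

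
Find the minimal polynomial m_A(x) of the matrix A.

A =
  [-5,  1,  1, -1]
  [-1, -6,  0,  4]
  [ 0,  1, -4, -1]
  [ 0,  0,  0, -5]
x^3 + 15*x^2 + 75*x + 125

The characteristic polynomial is χ_A(x) = (x + 5)^4, so the eigenvalues are known. The minimal polynomial is
  m_A(x) = Π_λ (x − λ)^{k_λ}
where k_λ is the size of the *largest* Jordan block for λ (equivalently, the smallest k with (A − λI)^k v = 0 for every generalised eigenvector v of λ).

  λ = -5: largest Jordan block has size 3, contributing (x + 5)^3

So m_A(x) = (x + 5)^3 = x^3 + 15*x^2 + 75*x + 125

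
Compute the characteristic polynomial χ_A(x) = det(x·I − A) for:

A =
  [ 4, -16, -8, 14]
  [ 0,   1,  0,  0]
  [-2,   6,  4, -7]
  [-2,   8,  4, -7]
x^4 - 2*x^3 + x^2

Expanding det(x·I − A) (e.g. by cofactor expansion or by noting that A is similar to its Jordan form J, which has the same characteristic polynomial as A) gives
  χ_A(x) = x^4 - 2*x^3 + x^2
which factors as x^2*(x - 1)^2. The eigenvalues (with algebraic multiplicities) are λ = 0 with multiplicity 2, λ = 1 with multiplicity 2.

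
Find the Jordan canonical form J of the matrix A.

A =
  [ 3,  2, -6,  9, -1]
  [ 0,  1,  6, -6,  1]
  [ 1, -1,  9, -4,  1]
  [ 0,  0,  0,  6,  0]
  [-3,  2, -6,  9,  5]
J_2(3) ⊕ J_2(6) ⊕ J_1(6)

The characteristic polynomial is
  det(x·I − A) = x^5 - 24*x^4 + 225*x^3 - 1026*x^2 + 2268*x - 1944 = (x - 6)^3*(x - 3)^2

Eigenvalues and multiplicities (the geometric multiplicity of λ is n − rank(A − λI), which equals the number of Jordan blocks for λ):
  λ = 3: algebraic multiplicity = 2, geometric multiplicity = 1
  λ = 6: algebraic multiplicity = 3, geometric multiplicity = 2

Determining the block sizes for each eigenvalue:
  λ = 3: one block (gm = 1), so the single block has size am = 2 → block sizes [2]
  λ = 6: 2 blocks summing to 3 forces exactly one block of size 2 and the rest size 1 → block sizes [2, 1]

Assembling the blocks gives a Jordan form
J =
  [3, 1, 0, 0, 0]
  [0, 3, 0, 0, 0]
  [0, 0, 6, 1, 0]
  [0, 0, 0, 6, 0]
  [0, 0, 0, 0, 6]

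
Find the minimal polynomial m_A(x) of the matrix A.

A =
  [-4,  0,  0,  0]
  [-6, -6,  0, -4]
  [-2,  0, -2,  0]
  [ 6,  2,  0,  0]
x^2 + 6*x + 8

The characteristic polynomial is χ_A(x) = (x + 2)^2*(x + 4)^2, so the eigenvalues are known. The minimal polynomial is
  m_A(x) = Π_λ (x − λ)^{k_λ}
where k_λ is the size of the *largest* Jordan block for λ (equivalently, the smallest k with (A − λI)^k v = 0 for every generalised eigenvector v of λ).

  λ = -4: largest Jordan block has size 1, contributing (x + 4)
  λ = -2: largest Jordan block has size 1, contributing (x + 2)

So m_A(x) = (x + 2)*(x + 4) = x^2 + 6*x + 8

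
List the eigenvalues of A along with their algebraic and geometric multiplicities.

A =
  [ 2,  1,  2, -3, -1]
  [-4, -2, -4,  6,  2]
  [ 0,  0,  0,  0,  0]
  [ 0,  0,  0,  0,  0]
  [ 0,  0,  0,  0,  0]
λ = 0: alg = 5, geom = 4

Step 1 — factor the characteristic polynomial to read off the algebraic multiplicities:
  χ_A(x) = x^5

Step 2 — compute geometric multiplicities via the rank-nullity identity g(λ) = n − rank(A − λI):
  rank(A − (0)·I) = 1, so dim ker(A − (0)·I) = n − 1 = 4

Summary:
  λ = 0: algebraic multiplicity = 5, geometric multiplicity = 4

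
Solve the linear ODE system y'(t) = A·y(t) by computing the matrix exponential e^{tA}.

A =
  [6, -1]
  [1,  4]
e^{tA} =
  [t*exp(5*t) + exp(5*t), -t*exp(5*t)]
  [t*exp(5*t), -t*exp(5*t) + exp(5*t)]

Strategy: write A = P · J · P⁻¹ where J is a Jordan canonical form, so e^{tA} = P · e^{tJ} · P⁻¹, and e^{tJ} can be computed block-by-block.

A has Jordan form
J =
  [5, 1]
  [0, 5]
(up to reordering of blocks).

Per-block formulas:
  For a 2×2 Jordan block J_2(5): exp(t · J_2(5)) = e^(5t)·(I + t·N), where N is the 2×2 nilpotent shift.

After assembling e^{tJ} and conjugating by P, we get:

e^{tA} =
  [t*exp(5*t) + exp(5*t), -t*exp(5*t)]
  [t*exp(5*t), -t*exp(5*t) + exp(5*t)]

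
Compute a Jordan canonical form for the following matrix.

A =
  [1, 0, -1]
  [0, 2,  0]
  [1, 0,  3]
J_2(2) ⊕ J_1(2)

The characteristic polynomial is
  det(x·I − A) = x^3 - 6*x^2 + 12*x - 8 = (x - 2)^3

Eigenvalues and multiplicities (the geometric multiplicity of λ is n − rank(A − λI), which equals the number of Jordan blocks for λ):
  λ = 2: algebraic multiplicity = 3, geometric multiplicity = 2

Determining the block sizes for each eigenvalue:
  λ = 2: 2 blocks summing to 3 forces exactly one block of size 2 and the rest size 1 → block sizes [2, 1]

Assembling the blocks gives a Jordan form
J =
  [2, 1, 0]
  [0, 2, 0]
  [0, 0, 2]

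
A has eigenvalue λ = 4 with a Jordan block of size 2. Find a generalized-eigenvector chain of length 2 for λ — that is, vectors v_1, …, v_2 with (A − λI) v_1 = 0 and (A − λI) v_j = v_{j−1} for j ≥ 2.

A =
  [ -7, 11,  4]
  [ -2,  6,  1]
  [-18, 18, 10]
A Jordan chain for λ = 4 of length 2:
v_1 = (1, 1, 0)ᵀ
v_2 = (1, 0, 3)ᵀ

Let N = A − (4)·I. We want v_2 with N^2 v_2 = 0 but N^1 v_2 ≠ 0; then v_{j-1} := N · v_j for j = 2, …, 2.

Pick v_2 = (1, 0, 3)ᵀ.
Then v_1 = N · v_2 = (1, 1, 0)ᵀ.

Sanity check: (A − (4)·I) v_1 = (0, 0, 0)ᵀ = 0. ✓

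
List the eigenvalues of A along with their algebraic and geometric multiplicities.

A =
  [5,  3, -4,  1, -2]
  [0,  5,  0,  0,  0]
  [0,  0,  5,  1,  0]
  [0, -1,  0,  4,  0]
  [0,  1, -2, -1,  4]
λ = 4: alg = 2, geom = 1; λ = 5: alg = 3, geom = 2

Step 1 — factor the characteristic polynomial to read off the algebraic multiplicities:
  χ_A(x) = (x - 5)^3*(x - 4)^2

Step 2 — compute geometric multiplicities via the rank-nullity identity g(λ) = n − rank(A − λI):
  rank(A − (4)·I) = 4, so dim ker(A − (4)·I) = n − 4 = 1
  rank(A − (5)·I) = 3, so dim ker(A − (5)·I) = n − 3 = 2

Summary:
  λ = 4: algebraic multiplicity = 2, geometric multiplicity = 1
  λ = 5: algebraic multiplicity = 3, geometric multiplicity = 2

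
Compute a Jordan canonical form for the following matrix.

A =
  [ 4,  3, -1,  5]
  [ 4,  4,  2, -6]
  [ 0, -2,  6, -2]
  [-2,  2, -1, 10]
J_3(6) ⊕ J_1(6)

The characteristic polynomial is
  det(x·I − A) = x^4 - 24*x^3 + 216*x^2 - 864*x + 1296 = (x - 6)^4

Eigenvalues and multiplicities (the geometric multiplicity of λ is n − rank(A − λI), which equals the number of Jordan blocks for λ):
  λ = 6: algebraic multiplicity = 4, geometric multiplicity = 2

Determining the block sizes for each eigenvalue:
  λ = 6: with am = 4 and gm = 2, the partition is not yet determined (e.g. several partitions of 4 into 2 parts exist). Let N = A − (6)·I. Computing rank(N^1) = 2, rank(N^2) = 1, rank(N^3) = 0; the number of blocks of size ≥ j is rank(N^{j−1}) − rank(N^j), giving [2, 1, 1]. So we have 1 block(s) of size 3, 1 block(s) of size 1 → block sizes [3, 1]

Assembling the blocks gives a Jordan form
J =
  [6, 1, 0, 0]
  [0, 6, 1, 0]
  [0, 0, 6, 0]
  [0, 0, 0, 6]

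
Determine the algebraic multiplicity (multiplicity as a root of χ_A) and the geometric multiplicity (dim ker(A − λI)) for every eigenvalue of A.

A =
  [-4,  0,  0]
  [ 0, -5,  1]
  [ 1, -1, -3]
λ = -4: alg = 3, geom = 1

Step 1 — factor the characteristic polynomial to read off the algebraic multiplicities:
  χ_A(x) = (x + 4)^3

Step 2 — compute geometric multiplicities via the rank-nullity identity g(λ) = n − rank(A − λI):
  rank(A − (-4)·I) = 2, so dim ker(A − (-4)·I) = n − 2 = 1

Summary:
  λ = -4: algebraic multiplicity = 3, geometric multiplicity = 1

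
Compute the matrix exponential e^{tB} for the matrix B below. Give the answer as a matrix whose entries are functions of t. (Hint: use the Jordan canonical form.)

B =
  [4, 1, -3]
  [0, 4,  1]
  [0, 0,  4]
e^{tB} =
  [exp(4*t), t*exp(4*t), t^2*exp(4*t)/2 - 3*t*exp(4*t)]
  [0, exp(4*t), t*exp(4*t)]
  [0, 0, exp(4*t)]

Strategy: write B = P · J · P⁻¹ where J is a Jordan canonical form, so e^{tB} = P · e^{tJ} · P⁻¹, and e^{tJ} can be computed block-by-block.

B has Jordan form
J =
  [4, 1, 0]
  [0, 4, 1]
  [0, 0, 4]
(up to reordering of blocks).

Per-block formulas:
  For a 3×3 Jordan block J_3(4): exp(t · J_3(4)) = e^(4t)·(I + t·N + (t^2/2)·N^2), where N is the 3×3 nilpotent shift.

After assembling e^{tJ} and conjugating by P, we get:

e^{tB} =
  [exp(4*t), t*exp(4*t), t^2*exp(4*t)/2 - 3*t*exp(4*t)]
  [0, exp(4*t), t*exp(4*t)]
  [0, 0, exp(4*t)]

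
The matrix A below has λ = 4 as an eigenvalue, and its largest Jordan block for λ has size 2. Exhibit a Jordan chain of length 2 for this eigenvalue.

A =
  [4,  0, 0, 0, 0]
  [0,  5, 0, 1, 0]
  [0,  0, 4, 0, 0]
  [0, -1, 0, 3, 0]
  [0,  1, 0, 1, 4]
A Jordan chain for λ = 4 of length 2:
v_1 = (0, 1, 0, -1, 1)ᵀ
v_2 = (0, 1, 0, 0, 0)ᵀ

Let N = A − (4)·I. We want v_2 with N^2 v_2 = 0 but N^1 v_2 ≠ 0; then v_{j-1} := N · v_j for j = 2, …, 2.

Pick v_2 = (0, 1, 0, 0, 0)ᵀ.
Then v_1 = N · v_2 = (0, 1, 0, -1, 1)ᵀ.

Sanity check: (A − (4)·I) v_1 = (0, 0, 0, 0, 0)ᵀ = 0. ✓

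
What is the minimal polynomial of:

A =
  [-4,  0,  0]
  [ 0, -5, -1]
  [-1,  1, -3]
x^3 + 12*x^2 + 48*x + 64

The characteristic polynomial is χ_A(x) = (x + 4)^3, so the eigenvalues are known. The minimal polynomial is
  m_A(x) = Π_λ (x − λ)^{k_λ}
where k_λ is the size of the *largest* Jordan block for λ (equivalently, the smallest k with (A − λI)^k v = 0 for every generalised eigenvector v of λ).

  λ = -4: largest Jordan block has size 3, contributing (x + 4)^3

So m_A(x) = (x + 4)^3 = x^3 + 12*x^2 + 48*x + 64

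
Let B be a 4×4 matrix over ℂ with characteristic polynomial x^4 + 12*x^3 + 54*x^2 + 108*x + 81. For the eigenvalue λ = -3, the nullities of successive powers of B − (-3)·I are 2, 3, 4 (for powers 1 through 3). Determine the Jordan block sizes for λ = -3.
Block sizes for λ = -3: [3, 1]

From the dimensions of kernels of powers, the number of Jordan blocks of size at least j is d_j − d_{j−1} where d_j = dim ker(N^j) (with d_0 = 0). Computing the differences gives [2, 1, 1].
The number of blocks of size exactly k is (#blocks of size ≥ k) − (#blocks of size ≥ k + 1), so the partition is: 1 block(s) of size 1, 1 block(s) of size 3.
In nonincreasing order the block sizes are [3, 1].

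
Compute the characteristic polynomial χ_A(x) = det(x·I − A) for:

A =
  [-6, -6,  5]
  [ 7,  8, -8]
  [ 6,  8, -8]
x^3 + 6*x^2 + 12*x + 8

Expanding det(x·I − A) (e.g. by cofactor expansion or by noting that A is similar to its Jordan form J, which has the same characteristic polynomial as A) gives
  χ_A(x) = x^3 + 6*x^2 + 12*x + 8
which factors as (x + 2)^3. The eigenvalues (with algebraic multiplicities) are λ = -2 with multiplicity 3.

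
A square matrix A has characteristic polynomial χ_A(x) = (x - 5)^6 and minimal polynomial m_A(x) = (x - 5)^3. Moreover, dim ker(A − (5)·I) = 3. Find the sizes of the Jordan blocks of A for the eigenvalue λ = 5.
Block sizes for λ = 5: [3, 2, 1]

Step 1 — from the characteristic polynomial, algebraic multiplicity of λ = 5 is 6. From dim ker(A − (5)·I) = 3, there are exactly 3 Jordan blocks for λ = 5.
Step 2 — from the minimal polynomial, the factor (x − 5)^3 tells us the largest block for λ = 5 has size 3.
Step 3 — with total size 6, 3 blocks, and largest block 3, the block sizes (in nonincreasing order) are [3, 2, 1].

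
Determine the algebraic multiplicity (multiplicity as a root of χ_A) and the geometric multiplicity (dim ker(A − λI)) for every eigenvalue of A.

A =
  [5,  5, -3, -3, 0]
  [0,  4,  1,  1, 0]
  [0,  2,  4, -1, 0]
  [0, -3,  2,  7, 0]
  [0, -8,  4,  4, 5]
λ = 5: alg = 5, geom = 3

Step 1 — factor the characteristic polynomial to read off the algebraic multiplicities:
  χ_A(x) = (x - 5)^5

Step 2 — compute geometric multiplicities via the rank-nullity identity g(λ) = n − rank(A − λI):
  rank(A − (5)·I) = 2, so dim ker(A − (5)·I) = n − 2 = 3

Summary:
  λ = 5: algebraic multiplicity = 5, geometric multiplicity = 3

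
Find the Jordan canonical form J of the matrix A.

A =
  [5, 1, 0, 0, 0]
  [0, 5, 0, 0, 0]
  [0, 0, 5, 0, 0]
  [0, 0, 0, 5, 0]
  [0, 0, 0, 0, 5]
J_2(5) ⊕ J_1(5) ⊕ J_1(5) ⊕ J_1(5)

The characteristic polynomial is
  det(x·I − A) = x^5 - 25*x^4 + 250*x^3 - 1250*x^2 + 3125*x - 3125 = (x - 5)^5

Eigenvalues and multiplicities (the geometric multiplicity of λ is n − rank(A − λI), which equals the number of Jordan blocks for λ):
  λ = 5: algebraic multiplicity = 5, geometric multiplicity = 4

Determining the block sizes for each eigenvalue:
  λ = 5: 4 blocks summing to 5 forces exactly one block of size 2 and the rest size 1 → block sizes [2, 1, 1, 1]

Assembling the blocks gives a Jordan form
J =
  [5, 1, 0, 0, 0]
  [0, 5, 0, 0, 0]
  [0, 0, 5, 0, 0]
  [0, 0, 0, 5, 0]
  [0, 0, 0, 0, 5]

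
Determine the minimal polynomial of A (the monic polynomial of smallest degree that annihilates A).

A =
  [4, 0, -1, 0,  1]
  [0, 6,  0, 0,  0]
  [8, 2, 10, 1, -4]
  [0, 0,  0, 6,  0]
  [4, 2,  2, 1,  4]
x^2 - 12*x + 36

The characteristic polynomial is χ_A(x) = (x - 6)^5, so the eigenvalues are known. The minimal polynomial is
  m_A(x) = Π_λ (x − λ)^{k_λ}
where k_λ is the size of the *largest* Jordan block for λ (equivalently, the smallest k with (A − λI)^k v = 0 for every generalised eigenvector v of λ).

  λ = 6: largest Jordan block has size 2, contributing (x − 6)^2

So m_A(x) = (x - 6)^2 = x^2 - 12*x + 36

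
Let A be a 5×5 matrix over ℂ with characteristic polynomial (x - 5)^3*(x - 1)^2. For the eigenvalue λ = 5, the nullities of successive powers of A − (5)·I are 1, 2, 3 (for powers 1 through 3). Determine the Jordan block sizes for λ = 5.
Block sizes for λ = 5: [3]

From the dimensions of kernels of powers, the number of Jordan blocks of size at least j is d_j − d_{j−1} where d_j = dim ker(N^j) (with d_0 = 0). Computing the differences gives [1, 1, 1].
The number of blocks of size exactly k is (#blocks of size ≥ k) − (#blocks of size ≥ k + 1), so the partition is: 1 block(s) of size 3.
In nonincreasing order the block sizes are [3].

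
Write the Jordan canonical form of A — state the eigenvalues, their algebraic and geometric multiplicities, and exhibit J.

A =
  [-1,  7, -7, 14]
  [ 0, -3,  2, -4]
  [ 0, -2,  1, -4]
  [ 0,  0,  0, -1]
J_2(-1) ⊕ J_1(-1) ⊕ J_1(-1)

The characteristic polynomial is
  det(x·I − A) = x^4 + 4*x^3 + 6*x^2 + 4*x + 1 = (x + 1)^4

Eigenvalues and multiplicities (the geometric multiplicity of λ is n − rank(A − λI), which equals the number of Jordan blocks for λ):
  λ = -1: algebraic multiplicity = 4, geometric multiplicity = 3

Determining the block sizes for each eigenvalue:
  λ = -1: 3 blocks summing to 4 forces exactly one block of size 2 and the rest size 1 → block sizes [2, 1, 1]

Assembling the blocks gives a Jordan form
J =
  [-1,  1,  0,  0]
  [ 0, -1,  0,  0]
  [ 0,  0, -1,  0]
  [ 0,  0,  0, -1]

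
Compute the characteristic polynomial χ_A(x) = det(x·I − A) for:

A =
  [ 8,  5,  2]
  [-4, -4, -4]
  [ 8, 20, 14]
x^3 - 18*x^2 + 108*x - 216

Expanding det(x·I − A) (e.g. by cofactor expansion or by noting that A is similar to its Jordan form J, which has the same characteristic polynomial as A) gives
  χ_A(x) = x^3 - 18*x^2 + 108*x - 216
which factors as (x - 6)^3. The eigenvalues (with algebraic multiplicities) are λ = 6 with multiplicity 3.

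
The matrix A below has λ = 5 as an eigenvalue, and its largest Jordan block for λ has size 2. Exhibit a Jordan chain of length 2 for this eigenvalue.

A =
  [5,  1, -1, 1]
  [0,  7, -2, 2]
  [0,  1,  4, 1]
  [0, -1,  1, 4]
A Jordan chain for λ = 5 of length 2:
v_1 = (1, 2, 1, -1)ᵀ
v_2 = (0, 1, 0, 0)ᵀ

Let N = A − (5)·I. We want v_2 with N^2 v_2 = 0 but N^1 v_2 ≠ 0; then v_{j-1} := N · v_j for j = 2, …, 2.

Pick v_2 = (0, 1, 0, 0)ᵀ.
Then v_1 = N · v_2 = (1, 2, 1, -1)ᵀ.

Sanity check: (A − (5)·I) v_1 = (0, 0, 0, 0)ᵀ = 0. ✓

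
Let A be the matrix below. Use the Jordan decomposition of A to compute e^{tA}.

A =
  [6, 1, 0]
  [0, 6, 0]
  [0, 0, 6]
e^{tA} =
  [exp(6*t), t*exp(6*t), 0]
  [0, exp(6*t), 0]
  [0, 0, exp(6*t)]

Strategy: write A = P · J · P⁻¹ where J is a Jordan canonical form, so e^{tA} = P · e^{tJ} · P⁻¹, and e^{tJ} can be computed block-by-block.

A has Jordan form
J =
  [6, 1, 0]
  [0, 6, 0]
  [0, 0, 6]
(up to reordering of blocks).

Per-block formulas:
  For a 1×1 block at λ = 6: exp(t · [6]) = [e^(6t)].
  For a 2×2 Jordan block J_2(6): exp(t · J_2(6)) = e^(6t)·(I + t·N), where N is the 2×2 nilpotent shift.

After assembling e^{tJ} and conjugating by P, we get:

e^{tA} =
  [exp(6*t), t*exp(6*t), 0]
  [0, exp(6*t), 0]
  [0, 0, exp(6*t)]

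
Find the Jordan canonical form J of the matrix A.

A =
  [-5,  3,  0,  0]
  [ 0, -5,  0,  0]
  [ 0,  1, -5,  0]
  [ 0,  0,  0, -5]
J_2(-5) ⊕ J_1(-5) ⊕ J_1(-5)

The characteristic polynomial is
  det(x·I − A) = x^4 + 20*x^3 + 150*x^2 + 500*x + 625 = (x + 5)^4

Eigenvalues and multiplicities (the geometric multiplicity of λ is n − rank(A − λI), which equals the number of Jordan blocks for λ):
  λ = -5: algebraic multiplicity = 4, geometric multiplicity = 3

Determining the block sizes for each eigenvalue:
  λ = -5: 3 blocks summing to 4 forces exactly one block of size 2 and the rest size 1 → block sizes [2, 1, 1]

Assembling the blocks gives a Jordan form
J =
  [-5,  1,  0,  0]
  [ 0, -5,  0,  0]
  [ 0,  0, -5,  0]
  [ 0,  0,  0, -5]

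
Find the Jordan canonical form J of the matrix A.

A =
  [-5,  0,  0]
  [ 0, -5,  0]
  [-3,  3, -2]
J_1(-5) ⊕ J_1(-5) ⊕ J_1(-2)

The characteristic polynomial is
  det(x·I − A) = x^3 + 12*x^2 + 45*x + 50 = (x + 2)*(x + 5)^2

Eigenvalues and multiplicities (the geometric multiplicity of λ is n − rank(A − λI), which equals the number of Jordan blocks for λ):
  λ = -5: algebraic multiplicity = 2, geometric multiplicity = 2
  λ = -2: algebraic multiplicity = 1, geometric multiplicity = 1

Determining the block sizes for each eigenvalue:
  λ = -5: gm = am = 2, so every block has size 1 → block sizes [1, 1]
  λ = -2: one block (gm = 1), so the single block has size am = 1 → block sizes [1]

Assembling the blocks gives a Jordan form
J =
  [-5,  0,  0]
  [ 0, -5,  0]
  [ 0,  0, -2]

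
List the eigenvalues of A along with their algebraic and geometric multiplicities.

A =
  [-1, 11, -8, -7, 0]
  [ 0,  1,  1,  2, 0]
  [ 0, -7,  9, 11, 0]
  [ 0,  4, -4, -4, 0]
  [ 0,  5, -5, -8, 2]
λ = -1: alg = 1, geom = 1; λ = 2: alg = 4, geom = 2

Step 1 — factor the characteristic polynomial to read off the algebraic multiplicities:
  χ_A(x) = (x - 2)^4*(x + 1)

Step 2 — compute geometric multiplicities via the rank-nullity identity g(λ) = n − rank(A − λI):
  rank(A − (-1)·I) = 4, so dim ker(A − (-1)·I) = n − 4 = 1
  rank(A − (2)·I) = 3, so dim ker(A − (2)·I) = n − 3 = 2

Summary:
  λ = -1: algebraic multiplicity = 1, geometric multiplicity = 1
  λ = 2: algebraic multiplicity = 4, geometric multiplicity = 2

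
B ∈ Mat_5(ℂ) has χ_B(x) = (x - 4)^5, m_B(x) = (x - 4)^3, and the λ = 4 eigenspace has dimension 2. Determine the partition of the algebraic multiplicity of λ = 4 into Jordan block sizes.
Block sizes for λ = 4: [3, 2]

Step 1 — from the characteristic polynomial, algebraic multiplicity of λ = 4 is 5. From dim ker(B − (4)·I) = 2, there are exactly 2 Jordan blocks for λ = 4.
Step 2 — from the minimal polynomial, the factor (x − 4)^3 tells us the largest block for λ = 4 has size 3.
Step 3 — with total size 5, 2 blocks, and largest block 3, the block sizes (in nonincreasing order) are [3, 2].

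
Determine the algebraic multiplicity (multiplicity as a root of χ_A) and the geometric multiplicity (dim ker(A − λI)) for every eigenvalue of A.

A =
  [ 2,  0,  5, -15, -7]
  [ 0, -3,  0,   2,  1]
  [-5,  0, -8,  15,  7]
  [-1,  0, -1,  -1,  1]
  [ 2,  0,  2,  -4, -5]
λ = -3: alg = 5, geom = 2

Step 1 — factor the characteristic polynomial to read off the algebraic multiplicities:
  χ_A(x) = (x + 3)^5

Step 2 — compute geometric multiplicities via the rank-nullity identity g(λ) = n − rank(A − λI):
  rank(A − (-3)·I) = 3, so dim ker(A − (-3)·I) = n − 3 = 2

Summary:
  λ = -3: algebraic multiplicity = 5, geometric multiplicity = 2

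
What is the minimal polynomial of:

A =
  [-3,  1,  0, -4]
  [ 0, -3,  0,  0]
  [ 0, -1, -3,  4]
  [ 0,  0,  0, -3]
x^2 + 6*x + 9

The characteristic polynomial is χ_A(x) = (x + 3)^4, so the eigenvalues are known. The minimal polynomial is
  m_A(x) = Π_λ (x − λ)^{k_λ}
where k_λ is the size of the *largest* Jordan block for λ (equivalently, the smallest k with (A − λI)^k v = 0 for every generalised eigenvector v of λ).

  λ = -3: largest Jordan block has size 2, contributing (x + 3)^2

So m_A(x) = (x + 3)^2 = x^2 + 6*x + 9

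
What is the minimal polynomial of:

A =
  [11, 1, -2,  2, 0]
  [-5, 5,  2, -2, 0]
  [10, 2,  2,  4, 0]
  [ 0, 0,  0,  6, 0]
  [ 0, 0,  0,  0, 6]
x^2 - 12*x + 36

The characteristic polynomial is χ_A(x) = (x - 6)^5, so the eigenvalues are known. The minimal polynomial is
  m_A(x) = Π_λ (x − λ)^{k_λ}
where k_λ is the size of the *largest* Jordan block for λ (equivalently, the smallest k with (A − λI)^k v = 0 for every generalised eigenvector v of λ).

  λ = 6: largest Jordan block has size 2, contributing (x − 6)^2

So m_A(x) = (x - 6)^2 = x^2 - 12*x + 36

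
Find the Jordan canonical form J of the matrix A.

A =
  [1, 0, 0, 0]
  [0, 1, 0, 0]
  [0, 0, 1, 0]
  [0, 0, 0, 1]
J_1(1) ⊕ J_1(1) ⊕ J_1(1) ⊕ J_1(1)

The characteristic polynomial is
  det(x·I − A) = x^4 - 4*x^3 + 6*x^2 - 4*x + 1 = (x - 1)^4

Eigenvalues and multiplicities (the geometric multiplicity of λ is n − rank(A − λI), which equals the number of Jordan blocks for λ):
  λ = 1: algebraic multiplicity = 4, geometric multiplicity = 4

Determining the block sizes for each eigenvalue:
  λ = 1: gm = am = 4, so every block has size 1 → block sizes [1, 1, 1, 1]

Assembling the blocks gives a Jordan form
J =
  [1, 0, 0, 0]
  [0, 1, 0, 0]
  [0, 0, 1, 0]
  [0, 0, 0, 1]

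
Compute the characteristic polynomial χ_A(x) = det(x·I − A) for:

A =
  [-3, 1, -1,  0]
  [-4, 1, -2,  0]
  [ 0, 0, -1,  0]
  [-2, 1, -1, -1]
x^4 + 4*x^3 + 6*x^2 + 4*x + 1

Expanding det(x·I − A) (e.g. by cofactor expansion or by noting that A is similar to its Jordan form J, which has the same characteristic polynomial as A) gives
  χ_A(x) = x^4 + 4*x^3 + 6*x^2 + 4*x + 1
which factors as (x + 1)^4. The eigenvalues (with algebraic multiplicities) are λ = -1 with multiplicity 4.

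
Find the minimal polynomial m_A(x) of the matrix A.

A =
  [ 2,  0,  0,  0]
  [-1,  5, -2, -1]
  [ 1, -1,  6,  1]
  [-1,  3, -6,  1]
x^3 - 10*x^2 + 32*x - 32

The characteristic polynomial is χ_A(x) = (x - 4)^3*(x - 2), so the eigenvalues are known. The minimal polynomial is
  m_A(x) = Π_λ (x − λ)^{k_λ}
where k_λ is the size of the *largest* Jordan block for λ (equivalently, the smallest k with (A − λI)^k v = 0 for every generalised eigenvector v of λ).

  λ = 2: largest Jordan block has size 1, contributing (x − 2)
  λ = 4: largest Jordan block has size 2, contributing (x − 4)^2

So m_A(x) = (x - 4)^2*(x - 2) = x^3 - 10*x^2 + 32*x - 32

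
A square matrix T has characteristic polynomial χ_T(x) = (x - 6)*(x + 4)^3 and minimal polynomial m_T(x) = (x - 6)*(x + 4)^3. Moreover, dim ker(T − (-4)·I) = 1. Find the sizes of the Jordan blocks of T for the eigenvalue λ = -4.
Block sizes for λ = -4: [3]

Step 1 — from the characteristic polynomial, algebraic multiplicity of λ = -4 is 3. From dim ker(T − (-4)·I) = 1, there are exactly 1 Jordan blocks for λ = -4.
Step 2 — from the minimal polynomial, the factor (x + 4)^3 tells us the largest block for λ = -4 has size 3.
Step 3 — with total size 3, 1 blocks, and largest block 3, the block sizes (in nonincreasing order) are [3].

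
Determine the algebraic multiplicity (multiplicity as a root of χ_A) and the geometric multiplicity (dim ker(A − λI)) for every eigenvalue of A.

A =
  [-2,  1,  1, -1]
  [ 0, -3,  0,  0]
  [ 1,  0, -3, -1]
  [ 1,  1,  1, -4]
λ = -3: alg = 4, geom = 2

Step 1 — factor the characteristic polynomial to read off the algebraic multiplicities:
  χ_A(x) = (x + 3)^4

Step 2 — compute geometric multiplicities via the rank-nullity identity g(λ) = n − rank(A − λI):
  rank(A − (-3)·I) = 2, so dim ker(A − (-3)·I) = n − 2 = 2

Summary:
  λ = -3: algebraic multiplicity = 4, geometric multiplicity = 2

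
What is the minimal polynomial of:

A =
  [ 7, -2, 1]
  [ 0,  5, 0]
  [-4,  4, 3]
x^2 - 10*x + 25

The characteristic polynomial is χ_A(x) = (x - 5)^3, so the eigenvalues are known. The minimal polynomial is
  m_A(x) = Π_λ (x − λ)^{k_λ}
where k_λ is the size of the *largest* Jordan block for λ (equivalently, the smallest k with (A − λI)^k v = 0 for every generalised eigenvector v of λ).

  λ = 5: largest Jordan block has size 2, contributing (x − 5)^2

So m_A(x) = (x - 5)^2 = x^2 - 10*x + 25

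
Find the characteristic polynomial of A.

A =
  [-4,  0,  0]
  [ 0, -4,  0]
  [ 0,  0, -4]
x^3 + 12*x^2 + 48*x + 64

Expanding det(x·I − A) (e.g. by cofactor expansion or by noting that A is similar to its Jordan form J, which has the same characteristic polynomial as A) gives
  χ_A(x) = x^3 + 12*x^2 + 48*x + 64
which factors as (x + 4)^3. The eigenvalues (with algebraic multiplicities) are λ = -4 with multiplicity 3.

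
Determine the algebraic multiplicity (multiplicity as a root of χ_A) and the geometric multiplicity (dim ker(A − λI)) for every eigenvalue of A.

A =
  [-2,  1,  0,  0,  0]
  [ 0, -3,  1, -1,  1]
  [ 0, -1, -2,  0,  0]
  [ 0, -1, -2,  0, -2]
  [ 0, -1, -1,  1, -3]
λ = -2: alg = 5, geom = 3

Step 1 — factor the characteristic polynomial to read off the algebraic multiplicities:
  χ_A(x) = (x + 2)^5

Step 2 — compute geometric multiplicities via the rank-nullity identity g(λ) = n − rank(A − λI):
  rank(A − (-2)·I) = 2, so dim ker(A − (-2)·I) = n − 2 = 3

Summary:
  λ = -2: algebraic multiplicity = 5, geometric multiplicity = 3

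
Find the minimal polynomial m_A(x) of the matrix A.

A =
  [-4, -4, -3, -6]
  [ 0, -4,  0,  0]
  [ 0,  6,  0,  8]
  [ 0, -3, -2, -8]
x^2 + 8*x + 16

The characteristic polynomial is χ_A(x) = (x + 4)^4, so the eigenvalues are known. The minimal polynomial is
  m_A(x) = Π_λ (x − λ)^{k_λ}
where k_λ is the size of the *largest* Jordan block for λ (equivalently, the smallest k with (A − λI)^k v = 0 for every generalised eigenvector v of λ).

  λ = -4: largest Jordan block has size 2, contributing (x + 4)^2

So m_A(x) = (x + 4)^2 = x^2 + 8*x + 16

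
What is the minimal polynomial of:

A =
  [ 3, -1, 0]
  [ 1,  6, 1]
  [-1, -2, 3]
x^3 - 12*x^2 + 48*x - 64

The characteristic polynomial is χ_A(x) = (x - 4)^3, so the eigenvalues are known. The minimal polynomial is
  m_A(x) = Π_λ (x − λ)^{k_λ}
where k_λ is the size of the *largest* Jordan block for λ (equivalently, the smallest k with (A − λI)^k v = 0 for every generalised eigenvector v of λ).

  λ = 4: largest Jordan block has size 3, contributing (x − 4)^3

So m_A(x) = (x - 4)^3 = x^3 - 12*x^2 + 48*x - 64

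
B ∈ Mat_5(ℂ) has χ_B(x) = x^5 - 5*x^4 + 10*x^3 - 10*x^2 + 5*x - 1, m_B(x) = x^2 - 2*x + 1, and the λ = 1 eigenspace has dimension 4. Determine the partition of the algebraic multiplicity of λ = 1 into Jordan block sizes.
Block sizes for λ = 1: [2, 1, 1, 1]

Step 1 — from the characteristic polynomial, algebraic multiplicity of λ = 1 is 5. From dim ker(B − (1)·I) = 4, there are exactly 4 Jordan blocks for λ = 1.
Step 2 — from the minimal polynomial, the factor (x − 1)^2 tells us the largest block for λ = 1 has size 2.
Step 3 — with total size 5, 4 blocks, and largest block 2, the block sizes (in nonincreasing order) are [2, 1, 1, 1].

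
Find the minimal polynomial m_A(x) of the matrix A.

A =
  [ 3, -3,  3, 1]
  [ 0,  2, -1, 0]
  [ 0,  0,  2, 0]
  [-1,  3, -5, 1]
x^3 - 6*x^2 + 12*x - 8

The characteristic polynomial is χ_A(x) = (x - 2)^4, so the eigenvalues are known. The minimal polynomial is
  m_A(x) = Π_λ (x − λ)^{k_λ}
where k_λ is the size of the *largest* Jordan block for λ (equivalently, the smallest k with (A − λI)^k v = 0 for every generalised eigenvector v of λ).

  λ = 2: largest Jordan block has size 3, contributing (x − 2)^3

So m_A(x) = (x - 2)^3 = x^3 - 6*x^2 + 12*x - 8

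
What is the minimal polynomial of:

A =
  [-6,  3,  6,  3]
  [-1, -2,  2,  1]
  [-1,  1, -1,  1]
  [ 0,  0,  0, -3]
x^2 + 6*x + 9

The characteristic polynomial is χ_A(x) = (x + 3)^4, so the eigenvalues are known. The minimal polynomial is
  m_A(x) = Π_λ (x − λ)^{k_λ}
where k_λ is the size of the *largest* Jordan block for λ (equivalently, the smallest k with (A − λI)^k v = 0 for every generalised eigenvector v of λ).

  λ = -3: largest Jordan block has size 2, contributing (x + 3)^2

So m_A(x) = (x + 3)^2 = x^2 + 6*x + 9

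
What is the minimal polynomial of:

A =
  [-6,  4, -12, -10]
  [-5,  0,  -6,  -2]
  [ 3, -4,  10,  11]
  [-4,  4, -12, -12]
x^2 + 4*x + 4

The characteristic polynomial is χ_A(x) = (x + 2)^4, so the eigenvalues are known. The minimal polynomial is
  m_A(x) = Π_λ (x − λ)^{k_λ}
where k_λ is the size of the *largest* Jordan block for λ (equivalently, the smallest k with (A − λI)^k v = 0 for every generalised eigenvector v of λ).

  λ = -2: largest Jordan block has size 2, contributing (x + 2)^2

So m_A(x) = (x + 2)^2 = x^2 + 4*x + 4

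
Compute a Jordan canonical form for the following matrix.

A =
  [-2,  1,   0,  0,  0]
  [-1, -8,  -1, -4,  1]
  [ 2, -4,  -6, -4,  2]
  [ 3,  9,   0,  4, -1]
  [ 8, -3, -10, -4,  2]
J_3(-2) ⊕ J_2(-2)

The characteristic polynomial is
  det(x·I − A) = x^5 + 10*x^4 + 40*x^3 + 80*x^2 + 80*x + 32 = (x + 2)^5

Eigenvalues and multiplicities (the geometric multiplicity of λ is n − rank(A − λI), which equals the number of Jordan blocks for λ):
  λ = -2: algebraic multiplicity = 5, geometric multiplicity = 2

Determining the block sizes for each eigenvalue:
  λ = -2: with am = 5 and gm = 2, the partition is not yet determined (e.g. several partitions of 5 into 2 parts exist). Let N = A − (-2)·I. Computing rank(N^1) = 3, rank(N^2) = 1, rank(N^3) = 0; the number of blocks of size ≥ j is rank(N^{j−1}) − rank(N^j), giving [2, 2, 1]. So we have 1 block(s) of size 3, 1 block(s) of size 2 → block sizes [3, 2]

Assembling the blocks gives a Jordan form
J =
  [-2,  1,  0,  0,  0]
  [ 0, -2,  1,  0,  0]
  [ 0,  0, -2,  0,  0]
  [ 0,  0,  0, -2,  1]
  [ 0,  0,  0,  0, -2]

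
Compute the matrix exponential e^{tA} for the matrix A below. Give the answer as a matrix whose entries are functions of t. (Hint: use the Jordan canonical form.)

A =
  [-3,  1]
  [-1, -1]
e^{tA} =
  [-t*exp(-2*t) + exp(-2*t), t*exp(-2*t)]
  [-t*exp(-2*t), t*exp(-2*t) + exp(-2*t)]

Strategy: write A = P · J · P⁻¹ where J is a Jordan canonical form, so e^{tA} = P · e^{tJ} · P⁻¹, and e^{tJ} can be computed block-by-block.

A has Jordan form
J =
  [-2,  1]
  [ 0, -2]
(up to reordering of blocks).

Per-block formulas:
  For a 2×2 Jordan block J_2(-2): exp(t · J_2(-2)) = e^(-2t)·(I + t·N), where N is the 2×2 nilpotent shift.

After assembling e^{tJ} and conjugating by P, we get:

e^{tA} =
  [-t*exp(-2*t) + exp(-2*t), t*exp(-2*t)]
  [-t*exp(-2*t), t*exp(-2*t) + exp(-2*t)]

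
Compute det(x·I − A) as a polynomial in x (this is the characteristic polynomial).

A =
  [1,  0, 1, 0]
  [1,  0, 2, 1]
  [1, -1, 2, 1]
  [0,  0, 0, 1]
x^4 - 4*x^3 + 6*x^2 - 4*x + 1

Expanding det(x·I − A) (e.g. by cofactor expansion or by noting that A is similar to its Jordan form J, which has the same characteristic polynomial as A) gives
  χ_A(x) = x^4 - 4*x^3 + 6*x^2 - 4*x + 1
which factors as (x - 1)^4. The eigenvalues (with algebraic multiplicities) are λ = 1 with multiplicity 4.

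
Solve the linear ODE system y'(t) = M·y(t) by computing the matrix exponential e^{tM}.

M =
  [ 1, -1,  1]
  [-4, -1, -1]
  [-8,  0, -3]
e^{tM} =
  [2*t*exp(-t) + exp(-t), -t^2*exp(-t) - t*exp(-t), t^2*exp(-t)/2 + t*exp(-t)]
  [-4*t*exp(-t), 2*t^2*exp(-t) + exp(-t), -t^2*exp(-t) - t*exp(-t)]
  [-8*t*exp(-t), 4*t^2*exp(-t), -2*t^2*exp(-t) - 2*t*exp(-t) + exp(-t)]

Strategy: write M = P · J · P⁻¹ where J is a Jordan canonical form, so e^{tM} = P · e^{tJ} · P⁻¹, and e^{tJ} can be computed block-by-block.

M has Jordan form
J =
  [-1,  1,  0]
  [ 0, -1,  1]
  [ 0,  0, -1]
(up to reordering of blocks).

Per-block formulas:
  For a 3×3 Jordan block J_3(-1): exp(t · J_3(-1)) = e^(-1t)·(I + t·N + (t^2/2)·N^2), where N is the 3×3 nilpotent shift.

After assembling e^{tJ} and conjugating by P, we get:

e^{tM} =
  [2*t*exp(-t) + exp(-t), -t^2*exp(-t) - t*exp(-t), t^2*exp(-t)/2 + t*exp(-t)]
  [-4*t*exp(-t), 2*t^2*exp(-t) + exp(-t), -t^2*exp(-t) - t*exp(-t)]
  [-8*t*exp(-t), 4*t^2*exp(-t), -2*t^2*exp(-t) - 2*t*exp(-t) + exp(-t)]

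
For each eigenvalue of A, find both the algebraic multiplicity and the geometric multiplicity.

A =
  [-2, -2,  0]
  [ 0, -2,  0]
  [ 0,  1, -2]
λ = -2: alg = 3, geom = 2

Step 1 — factor the characteristic polynomial to read off the algebraic multiplicities:
  χ_A(x) = (x + 2)^3

Step 2 — compute geometric multiplicities via the rank-nullity identity g(λ) = n − rank(A − λI):
  rank(A − (-2)·I) = 1, so dim ker(A − (-2)·I) = n − 1 = 2

Summary:
  λ = -2: algebraic multiplicity = 3, geometric multiplicity = 2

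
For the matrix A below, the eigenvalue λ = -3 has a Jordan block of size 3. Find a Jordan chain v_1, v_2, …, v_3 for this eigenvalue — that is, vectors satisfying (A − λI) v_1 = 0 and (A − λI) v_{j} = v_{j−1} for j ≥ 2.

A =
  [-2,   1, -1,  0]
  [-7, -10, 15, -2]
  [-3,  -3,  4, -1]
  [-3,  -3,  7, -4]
A Jordan chain for λ = -3 of length 3:
v_1 = (-3, 3, 0, 0)ᵀ
v_2 = (1, -7, -3, -3)ᵀ
v_3 = (1, 0, 0, 0)ᵀ

Let N = A − (-3)·I. We want v_3 with N^3 v_3 = 0 but N^2 v_3 ≠ 0; then v_{j-1} := N · v_j for j = 3, …, 2.

Pick v_3 = (1, 0, 0, 0)ᵀ.
Then v_2 = N · v_3 = (1, -7, -3, -3)ᵀ.
Then v_1 = N · v_2 = (-3, 3, 0, 0)ᵀ.

Sanity check: (A − (-3)·I) v_1 = (0, 0, 0, 0)ᵀ = 0. ✓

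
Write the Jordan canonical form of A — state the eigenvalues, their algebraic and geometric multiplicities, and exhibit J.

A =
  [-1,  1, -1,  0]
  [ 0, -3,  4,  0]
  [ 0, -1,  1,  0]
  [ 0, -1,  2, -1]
J_3(-1) ⊕ J_1(-1)

The characteristic polynomial is
  det(x·I − A) = x^4 + 4*x^3 + 6*x^2 + 4*x + 1 = (x + 1)^4

Eigenvalues and multiplicities (the geometric multiplicity of λ is n − rank(A − λI), which equals the number of Jordan blocks for λ):
  λ = -1: algebraic multiplicity = 4, geometric multiplicity = 2

Determining the block sizes for each eigenvalue:
  λ = -1: with am = 4 and gm = 2, the partition is not yet determined (e.g. several partitions of 4 into 2 parts exist). Let N = A − (-1)·I. Computing rank(N^1) = 2, rank(N^2) = 1, rank(N^3) = 0; the number of blocks of size ≥ j is rank(N^{j−1}) − rank(N^j), giving [2, 1, 1]. So we have 1 block(s) of size 3, 1 block(s) of size 1 → block sizes [3, 1]

Assembling the blocks gives a Jordan form
J =
  [-1,  1,  0,  0]
  [ 0, -1,  1,  0]
  [ 0,  0, -1,  0]
  [ 0,  0,  0, -1]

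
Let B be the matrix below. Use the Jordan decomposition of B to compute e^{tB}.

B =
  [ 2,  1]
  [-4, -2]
e^{tB} =
  [2*t + 1, t]
  [-4*t, 1 - 2*t]

Strategy: write B = P · J · P⁻¹ where J is a Jordan canonical form, so e^{tB} = P · e^{tJ} · P⁻¹, and e^{tJ} can be computed block-by-block.

B has Jordan form
J =
  [0, 1]
  [0, 0]
(up to reordering of blocks).

Per-block formulas:
  For a 2×2 Jordan block J_2(0): exp(t · J_2(0)) = e^(0t)·(I + t·N), where N is the 2×2 nilpotent shift.

After assembling e^{tJ} and conjugating by P, we get:

e^{tB} =
  [2*t + 1, t]
  [-4*t, 1 - 2*t]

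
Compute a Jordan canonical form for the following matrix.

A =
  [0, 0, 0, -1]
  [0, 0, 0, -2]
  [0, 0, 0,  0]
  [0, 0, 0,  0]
J_2(0) ⊕ J_1(0) ⊕ J_1(0)

The characteristic polynomial is
  det(x·I − A) = x^4

Eigenvalues and multiplicities (the geometric multiplicity of λ is n − rank(A − λI), which equals the number of Jordan blocks for λ):
  λ = 0: algebraic multiplicity = 4, geometric multiplicity = 3

Determining the block sizes for each eigenvalue:
  λ = 0: 3 blocks summing to 4 forces exactly one block of size 2 and the rest size 1 → block sizes [2, 1, 1]

Assembling the blocks gives a Jordan form
J =
  [0, 1, 0, 0]
  [0, 0, 0, 0]
  [0, 0, 0, 0]
  [0, 0, 0, 0]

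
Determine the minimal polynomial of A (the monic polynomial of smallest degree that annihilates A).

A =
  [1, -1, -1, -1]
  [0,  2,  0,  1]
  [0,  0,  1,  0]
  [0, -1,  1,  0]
x^3 - 3*x^2 + 3*x - 1

The characteristic polynomial is χ_A(x) = (x - 1)^4, so the eigenvalues are known. The minimal polynomial is
  m_A(x) = Π_λ (x − λ)^{k_λ}
where k_λ is the size of the *largest* Jordan block for λ (equivalently, the smallest k with (A − λI)^k v = 0 for every generalised eigenvector v of λ).

  λ = 1: largest Jordan block has size 3, contributing (x − 1)^3

So m_A(x) = (x - 1)^3 = x^3 - 3*x^2 + 3*x - 1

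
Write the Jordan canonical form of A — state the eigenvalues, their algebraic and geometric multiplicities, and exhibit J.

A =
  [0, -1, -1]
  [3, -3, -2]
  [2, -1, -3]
J_3(-2)

The characteristic polynomial is
  det(x·I − A) = x^3 + 6*x^2 + 12*x + 8 = (x + 2)^3

Eigenvalues and multiplicities (the geometric multiplicity of λ is n − rank(A − λI), which equals the number of Jordan blocks for λ):
  λ = -2: algebraic multiplicity = 3, geometric multiplicity = 1

Determining the block sizes for each eigenvalue:
  λ = -2: one block (gm = 1), so the single block has size am = 3 → block sizes [3]

Assembling the blocks gives a Jordan form
J =
  [-2,  1,  0]
  [ 0, -2,  1]
  [ 0,  0, -2]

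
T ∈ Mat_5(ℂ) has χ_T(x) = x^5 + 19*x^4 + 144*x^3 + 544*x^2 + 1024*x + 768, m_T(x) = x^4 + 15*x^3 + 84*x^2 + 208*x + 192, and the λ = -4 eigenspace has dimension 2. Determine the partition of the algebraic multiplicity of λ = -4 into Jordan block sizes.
Block sizes for λ = -4: [3, 1]

Step 1 — from the characteristic polynomial, algebraic multiplicity of λ = -4 is 4. From dim ker(T − (-4)·I) = 2, there are exactly 2 Jordan blocks for λ = -4.
Step 2 — from the minimal polynomial, the factor (x + 4)^3 tells us the largest block for λ = -4 has size 3.
Step 3 — with total size 4, 2 blocks, and largest block 3, the block sizes (in nonincreasing order) are [3, 1].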